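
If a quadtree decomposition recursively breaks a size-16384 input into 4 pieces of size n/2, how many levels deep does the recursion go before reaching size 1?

For divide and conquer with division factor 2:

Problem sizes at each level:
Level 0: 16384
Level 1: 8192
Level 2: 4096
Level 3: 2048
Level 4: 1024
Level 5: 512
Level 6: 256
Level 7: 128
Level 8: 64
Level 9: 32
Level 10: 16
Level 11: 8
Level 12: 4
Level 13: 2
Level 14: 1

The root is level 0 and the size-1 base case is level 14 (the tree spans levels 0 through 14, i.e. 15 levels counting the root), so the depth is the number of divisions: log_2(16384) = 14

The recursion tree depth is log_2(16384) = 14. At each level, the problem size is divided by 2, so it takes 14 divisions to reduce to a base case of size 1. The algorithm makes 4 recursive calls at each level.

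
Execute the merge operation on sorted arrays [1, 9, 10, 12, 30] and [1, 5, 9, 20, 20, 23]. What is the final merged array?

Merging process:

Compare 1 vs 1: take 1 from left. Merged: [1]
Compare 9 vs 1: take 1 from right. Merged: [1, 1]
Compare 9 vs 5: take 5 from right. Merged: [1, 1, 5]
Compare 9 vs 9: take 9 from left. Merged: [1, 1, 5, 9]
Compare 10 vs 9: take 9 from right. Merged: [1, 1, 5, 9, 9]
Compare 10 vs 20: take 10 from left. Merged: [1, 1, 5, 9, 9, 10]
Compare 12 vs 20: take 12 from left. Merged: [1, 1, 5, 9, 9, 10, 12]
Compare 30 vs 20: take 20 from right. Merged: [1, 1, 5, 9, 9, 10, 12, 20]
Compare 30 vs 20: take 20 from right. Merged: [1, 1, 5, 9, 9, 10, 12, 20, 20]
Compare 30 vs 23: take 23 from right. Merged: [1, 1, 5, 9, 9, 10, 12, 20, 20, 23]
Append remaining from left: [30]. Merged: [1, 1, 5, 9, 9, 10, 12, 20, 20, 23, 30]

Final merged array: [1, 1, 5, 9, 9, 10, 12, 20, 20, 23, 30]
Total comparisons: 10

The merged array is [1, 1, 5, 9, 9, 10, 12, 20, 20, 23, 30], requiring 10 comparisons. The merge step runs in O(n) time where n is the total number of elements.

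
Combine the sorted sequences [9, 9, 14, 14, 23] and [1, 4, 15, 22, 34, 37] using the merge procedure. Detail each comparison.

Merging process:

Compare 9 vs 1: take 1 from right. Merged: [1]
Compare 9 vs 4: take 4 from right. Merged: [1, 4]
Compare 9 vs 15: take 9 from left. Merged: [1, 4, 9]
Compare 9 vs 15: take 9 from left. Merged: [1, 4, 9, 9]
Compare 14 vs 15: take 14 from left. Merged: [1, 4, 9, 9, 14]
Compare 14 vs 15: take 14 from left. Merged: [1, 4, 9, 9, 14, 14]
Compare 23 vs 15: take 15 from right. Merged: [1, 4, 9, 9, 14, 14, 15]
Compare 23 vs 22: take 22 from right. Merged: [1, 4, 9, 9, 14, 14, 15, 22]
Compare 23 vs 34: take 23 from left. Merged: [1, 4, 9, 9, 14, 14, 15, 22, 23]
Append remaining from right: [34, 37]. Merged: [1, 4, 9, 9, 14, 14, 15, 22, 23, 34, 37]

Final merged array: [1, 4, 9, 9, 14, 14, 15, 22, 23, 34, 37]
Total comparisons: 9

The merged array is [1, 4, 9, 9, 14, 14, 15, 22, 23, 34, 37], requiring 9 comparisons. The merge step runs in O(n) time where n is the total number of elements.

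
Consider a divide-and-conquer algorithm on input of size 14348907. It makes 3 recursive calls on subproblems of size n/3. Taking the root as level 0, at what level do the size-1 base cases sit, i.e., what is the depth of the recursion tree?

For divide and conquer with division factor 3:

Problem sizes at each level:
Level 0: 14348907
Level 1: 4782969
Level 2: 1594323
Level 3: 531441
Level 4: 177147
Level 5: 59049
Level 6: 19683
Level 7: 6561
Level 8: 2187
Level 9: 729
Level 10: 243
Level 11: 81
Level 12: 27
Level 13: 9
Level 14: 3
Level 15: 1

The root is level 0 and the size-1 base case is level 15 (the tree spans levels 0 through 15, i.e. 16 levels counting the root), so the depth is the number of divisions: log_3(14348907) = 15

The recursion tree depth is log_3(14348907) = 15. At each level, the problem size is divided by 3, so it takes 15 divisions to reduce to a base case of size 1. The algorithm makes 3 recursive calls at each level.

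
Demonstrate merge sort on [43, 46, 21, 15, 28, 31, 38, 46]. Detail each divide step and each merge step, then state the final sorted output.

Merge sort trace:

Split: [43, 46, 21, 15, 28, 31, 38, 46] -> [43, 46, 21, 15] and [28, 31, 38, 46]
  Split: [43, 46, 21, 15] -> [43, 46] and [21, 15]
    Split: [43, 46] -> [43] and [46]
    Merge: [43] + [46] -> [43, 46]
    Split: [21, 15] -> [21] and [15]
    Merge: [21] + [15] -> [15, 21]
  Merge: [43, 46] + [15, 21] -> [15, 21, 43, 46]
  Split: [28, 31, 38, 46] -> [28, 31] and [38, 46]
    Split: [28, 31] -> [28] and [31]
    Merge: [28] + [31] -> [28, 31]
    Split: [38, 46] -> [38] and [46]
    Merge: [38] + [46] -> [38, 46]
  Merge: [28, 31] + [38, 46] -> [28, 31, 38, 46]
Merge: [15, 21, 43, 46] + [28, 31, 38, 46] -> [15, 21, 28, 31, 38, 43, 46, 46]

Final sorted array: [15, 21, 28, 31, 38, 43, 46, 46]

The merge sort proceeds by recursively splitting the array and merging sorted halves.
After all merges, the sorted array is [15, 21, 28, 31, 38, 43, 46, 46].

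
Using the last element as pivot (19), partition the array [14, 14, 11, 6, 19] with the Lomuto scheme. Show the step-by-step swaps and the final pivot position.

Lomuto partition with pivot = 19:

Initial array: [14, 14, 11, 6, 19]

arr[0]=14 <= 19: swap with position 0, array becomes [14, 14, 11, 6, 19]
arr[1]=14 <= 19: swap with position 1, array becomes [14, 14, 11, 6, 19]
arr[2]=11 <= 19: swap with position 2, array becomes [14, 14, 11, 6, 19]
arr[3]=6 <= 19: swap with position 3, array becomes [14, 14, 11, 6, 19]

Place pivot at position 4: [14, 14, 11, 6, 19]
Pivot position: 4

After partitioning with pivot 19, the array becomes [14, 14, 11, 6, 19]. The pivot is placed at index 4. All elements to the left of the pivot are <= 19, and all elements to the right are > 19.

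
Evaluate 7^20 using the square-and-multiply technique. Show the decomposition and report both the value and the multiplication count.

Computing 7^20 by squaring (build up from 7^1; each line after the first costs one multiplication):

7^1 = 7
7^2 = (7^1)^2 = 7^2 = 49
7^4 = (7^2)^2 = 49^2 = 2401
7^5 = 7 * 7^4 = 7 * 2401 = 16807
7^10 = (7^5)^2 = 16807^2 = 282475249
7^20 = (7^10)^2 = 282475249^2 = 79792266297612001

Result: 79792266297612001
Multiplications needed: 5 (5 lines after 7^1)

7^20 = 79792266297612001. Using exponentiation by squaring, this requires 5 multiplications. The key idea: if the exponent is even, square the half-power; if odd, multiply by the base once.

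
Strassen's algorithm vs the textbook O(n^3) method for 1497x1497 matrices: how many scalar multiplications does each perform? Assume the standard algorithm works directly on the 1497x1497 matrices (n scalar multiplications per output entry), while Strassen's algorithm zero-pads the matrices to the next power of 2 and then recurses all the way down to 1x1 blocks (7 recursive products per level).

Matrix multiplication for 1497x1497 matrices:

Strassen's algorithm requires power-of-2 dimensions. Pad 1497x1497 to 2048x2048 (next power of 2).

Standard algorithm: 1497^3 = 3354790473 multiplications
Strassen's algorithm: 7^(log2(2048)) = 7^11 = 1977326743 multiplications
Savings: 3354790473 - 1977326743 = 1377463730 multiplications

Standard: 3354790473 multiplications (1497^3). Strassen: 1977326743 multiplications (7^11, after padding to 2048x2048). Strassen reduces 8 recursive multiplications to 7 at each level.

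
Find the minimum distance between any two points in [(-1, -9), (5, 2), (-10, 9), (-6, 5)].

Computing all pairwise distances among 4 points:

d((-1, -9), (5, 2)) = 12.53
d((-1, -9), (-10, 9)) = 20.1246
d((-1, -9), (-6, 5)) = 14.8661
d((5, 2), (-10, 9)) = 16.5529
d((5, 2), (-6, 5)) = 11.4018
d((-10, 9), (-6, 5)) = 5.6569 <-- minimum

Closest pair: (-10, 9) and (-6, 5) with distance 5.6569

The closest pair is (-10, 9) and (-6, 5) with Euclidean distance 5.6569. For 4 points, brute-force pairwise comparison is shown above. For large n, the divide-and-conquer algorithm (sort by x, recurse on halves, check the dividing strip) achieves O(n log n).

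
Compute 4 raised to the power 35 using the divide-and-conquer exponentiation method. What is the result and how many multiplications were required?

Computing 4^35 by squaring (build up from 4^1; each line after the first costs one multiplication):

4^1 = 4
4^2 = (4^1)^2 = 4^2 = 16
4^4 = (4^2)^2 = 16^2 = 256
4^8 = (4^4)^2 = 256^2 = 65536
4^16 = (4^8)^2 = 65536^2 = 4294967296
4^17 = 4 * 4^16 = 4 * 4294967296 = 17179869184
4^34 = (4^17)^2 = 17179869184^2 = 295147905179352825856
4^35 = 4 * 4^34 = 4 * 295147905179352825856 = 1180591620717411303424

Result: 1180591620717411303424
Multiplications needed: 7 (7 lines after 4^1)

4^35 = 1180591620717411303424. Using exponentiation by squaring, this requires 7 multiplications. The key idea: if the exponent is even, square the half-power; if odd, multiply by the base once.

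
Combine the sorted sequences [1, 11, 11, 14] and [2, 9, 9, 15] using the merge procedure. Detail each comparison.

Merging process:

Compare 1 vs 2: take 1 from left. Merged: [1]
Compare 11 vs 2: take 2 from right. Merged: [1, 2]
Compare 11 vs 9: take 9 from right. Merged: [1, 2, 9]
Compare 11 vs 9: take 9 from right. Merged: [1, 2, 9, 9]
Compare 11 vs 15: take 11 from left. Merged: [1, 2, 9, 9, 11]
Compare 11 vs 15: take 11 from left. Merged: [1, 2, 9, 9, 11, 11]
Compare 14 vs 15: take 14 from left. Merged: [1, 2, 9, 9, 11, 11, 14]
Append remaining from right: [15]. Merged: [1, 2, 9, 9, 11, 11, 14, 15]

Final merged array: [1, 2, 9, 9, 11, 11, 14, 15]
Total comparisons: 7

The merged array is [1, 2, 9, 9, 11, 11, 14, 15], requiring 7 comparisons. The merge step runs in O(n) time where n is the total number of elements.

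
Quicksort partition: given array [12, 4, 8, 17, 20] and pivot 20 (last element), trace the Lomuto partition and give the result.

Lomuto partition with pivot = 20:

Initial array: [12, 4, 8, 17, 20]

arr[0]=12 <= 20: swap with position 0, array becomes [12, 4, 8, 17, 20]
arr[1]=4 <= 20: swap with position 1, array becomes [12, 4, 8, 17, 20]
arr[2]=8 <= 20: swap with position 2, array becomes [12, 4, 8, 17, 20]
arr[3]=17 <= 20: swap with position 3, array becomes [12, 4, 8, 17, 20]

Place pivot at position 4: [12, 4, 8, 17, 20]
Pivot position: 4

After partitioning with pivot 20, the array becomes [12, 4, 8, 17, 20]. The pivot is placed at index 4. All elements to the left of the pivot are <= 20, and all elements to the right are > 20.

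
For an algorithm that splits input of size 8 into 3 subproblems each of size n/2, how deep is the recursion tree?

For divide and conquer with division factor 2:

Problem sizes at each level:
Level 0: 8
Level 1: 4
Level 2: 2
Level 3: 1

The root is level 0 and the size-1 base case is level 3 (the tree spans levels 0 through 3, i.e. 4 levels counting the root), so the depth is the number of divisions: log_2(8) = 3

The recursion tree depth is log_2(8) = 3. At each level, the problem size is divided by 2, so it takes 3 divisions to reduce to a base case of size 1. The algorithm makes 3 recursive calls at each level.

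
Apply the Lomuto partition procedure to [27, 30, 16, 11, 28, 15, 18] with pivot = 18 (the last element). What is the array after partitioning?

Lomuto partition with pivot = 18:

Initial array: [27, 30, 16, 11, 28, 15, 18]

arr[0]=27 > 18: no swap
arr[1]=30 > 18: no swap
arr[2]=16 <= 18: swap with position 0, array becomes [16, 30, 27, 11, 28, 15, 18]
arr[3]=11 <= 18: swap with position 1, array becomes [16, 11, 27, 30, 28, 15, 18]
arr[4]=28 > 18: no swap
arr[5]=15 <= 18: swap with position 2, array becomes [16, 11, 15, 30, 28, 27, 18]

Place pivot at position 3: [16, 11, 15, 18, 28, 27, 30]
Pivot position: 3

After partitioning with pivot 18, the array becomes [16, 11, 15, 18, 28, 27, 30]. The pivot is placed at index 3. All elements to the left of the pivot are <= 18, and all elements to the right are > 18.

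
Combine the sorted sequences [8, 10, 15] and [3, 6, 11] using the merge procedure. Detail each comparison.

Merging process:

Compare 8 vs 3: take 3 from right. Merged: [3]
Compare 8 vs 6: take 6 from right. Merged: [3, 6]
Compare 8 vs 11: take 8 from left. Merged: [3, 6, 8]
Compare 10 vs 11: take 10 from left. Merged: [3, 6, 8, 10]
Compare 15 vs 11: take 11 from right. Merged: [3, 6, 8, 10, 11]
Append remaining from left: [15]. Merged: [3, 6, 8, 10, 11, 15]

Final merged array: [3, 6, 8, 10, 11, 15]
Total comparisons: 5

The merged array is [3, 6, 8, 10, 11, 15], requiring 5 comparisons. The merge step runs in O(n) time where n is the total number of elements.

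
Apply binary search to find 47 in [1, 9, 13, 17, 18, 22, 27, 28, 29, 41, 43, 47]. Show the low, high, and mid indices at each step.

Binary search for 47 in [1, 9, 13, 17, 18, 22, 27, 28, 29, 41, 43, 47]:

lo=0, hi=11, mid=5, arr[mid]=22 -> 22 < 47, search right half
lo=6, hi=11, mid=8, arr[mid]=29 -> 29 < 47, search right half
lo=9, hi=11, mid=10, arr[mid]=43 -> 43 < 47, search right half
lo=11, hi=11, mid=11, arr[mid]=47 -> Found target at index 11!

Binary search finds 47 at index 11 after 4 comparisons. The search repeatedly halves the search space by comparing with the middle element.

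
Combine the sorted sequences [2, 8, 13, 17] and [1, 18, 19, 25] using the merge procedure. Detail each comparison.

Merging process:

Compare 2 vs 1: take 1 from right. Merged: [1]
Compare 2 vs 18: take 2 from left. Merged: [1, 2]
Compare 8 vs 18: take 8 from left. Merged: [1, 2, 8]
Compare 13 vs 18: take 13 from left. Merged: [1, 2, 8, 13]
Compare 17 vs 18: take 17 from left. Merged: [1, 2, 8, 13, 17]
Append remaining from right: [18, 19, 25]. Merged: [1, 2, 8, 13, 17, 18, 19, 25]

Final merged array: [1, 2, 8, 13, 17, 18, 19, 25]
Total comparisons: 5

The merged array is [1, 2, 8, 13, 17, 18, 19, 25], requiring 5 comparisons. The merge step runs in O(n) time where n is the total number of elements.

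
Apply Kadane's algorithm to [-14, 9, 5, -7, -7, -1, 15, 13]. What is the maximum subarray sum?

Using Kadane's algorithm on [-14, 9, 5, -7, -7, -1, 15, 13]:

Scanning through the array:
Position 1 (value 9): max_ending_here = 9, max_so_far = 9
Position 2 (value 5): max_ending_here = 14, max_so_far = 14
Position 3 (value -7): max_ending_here = 7, max_so_far = 14
Position 4 (value -7): max_ending_here = 0, max_so_far = 14
Position 5 (value -1): max_ending_here = -1, max_so_far = 14
Position 6 (value 15): max_ending_here = 15, max_so_far = 15
Position 7 (value 13): max_ending_here = 28, max_so_far = 28

Maximum subarray: [15, 13]
Maximum sum: 28

The maximum subarray is [15, 13] with sum 28. This subarray runs from index 6 to index 7.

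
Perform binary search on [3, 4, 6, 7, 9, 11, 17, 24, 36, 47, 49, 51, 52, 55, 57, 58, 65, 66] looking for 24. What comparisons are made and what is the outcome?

Binary search for 24 in [3, 4, 6, 7, 9, 11, 17, 24, 36, 47, 49, 51, 52, 55, 57, 58, 65, 66]:

lo=0, hi=17, mid=8, arr[mid]=36 -> 36 > 24, search left half
lo=0, hi=7, mid=3, arr[mid]=7 -> 7 < 24, search right half
lo=4, hi=7, mid=5, arr[mid]=11 -> 11 < 24, search right half
lo=6, hi=7, mid=6, arr[mid]=17 -> 17 < 24, search right half
lo=7, hi=7, mid=7, arr[mid]=24 -> Found target at index 7!

Binary search finds 24 at index 7 after 5 comparisons. The search repeatedly halves the search space by comparing with the middle element.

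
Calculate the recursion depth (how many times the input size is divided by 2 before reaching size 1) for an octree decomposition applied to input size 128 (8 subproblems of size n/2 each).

For divide and conquer with division factor 2:

Problem sizes at each level:
Level 0: 128
Level 1: 64
Level 2: 32
Level 3: 16
Level 4: 8
Level 5: 4
Level 6: 2
Level 7: 1

The root is level 0 and the size-1 base case is level 7 (the tree spans levels 0 through 7, i.e. 8 levels counting the root), so the depth is the number of divisions: log_2(128) = 7

The recursion tree depth is log_2(128) = 7. At each level, the problem size is divided by 2, so it takes 7 divisions to reduce to a base case of size 1. The algorithm makes 8 recursive calls at each level.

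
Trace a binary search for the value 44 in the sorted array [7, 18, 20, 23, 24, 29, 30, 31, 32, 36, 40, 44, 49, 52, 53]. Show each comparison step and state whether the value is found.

Binary search for 44 in [7, 18, 20, 23, 24, 29, 30, 31, 32, 36, 40, 44, 49, 52, 53]:

lo=0, hi=14, mid=7, arr[mid]=31 -> 31 < 44, search right half
lo=8, hi=14, mid=11, arr[mid]=44 -> Found target at index 11!

Binary search finds 44 at index 11 after 2 comparisons. The search repeatedly halves the search space by comparing with the middle element.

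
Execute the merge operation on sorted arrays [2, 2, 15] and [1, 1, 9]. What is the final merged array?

Merging process:

Compare 2 vs 1: take 1 from right. Merged: [1]
Compare 2 vs 1: take 1 from right. Merged: [1, 1]
Compare 2 vs 9: take 2 from left. Merged: [1, 1, 2]
Compare 2 vs 9: take 2 from left. Merged: [1, 1, 2, 2]
Compare 15 vs 9: take 9 from right. Merged: [1, 1, 2, 2, 9]
Append remaining from left: [15]. Merged: [1, 1, 2, 2, 9, 15]

Final merged array: [1, 1, 2, 2, 9, 15]
Total comparisons: 5

The merged array is [1, 1, 2, 2, 9, 15], requiring 5 comparisons. The merge step runs in O(n) time where n is the total number of elements.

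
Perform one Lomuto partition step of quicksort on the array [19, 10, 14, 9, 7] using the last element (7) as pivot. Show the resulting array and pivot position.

Lomuto partition with pivot = 7:

Initial array: [19, 10, 14, 9, 7]

arr[0]=19 > 7: no swap
arr[1]=10 > 7: no swap
arr[2]=14 > 7: no swap
arr[3]=9 > 7: no swap

Place pivot at position 0: [7, 10, 14, 9, 19]
Pivot position: 0

After partitioning with pivot 7, the array becomes [7, 10, 14, 9, 19]. The pivot is placed at index 0. All elements to the left of the pivot are <= 7, and all elements to the right are > 7.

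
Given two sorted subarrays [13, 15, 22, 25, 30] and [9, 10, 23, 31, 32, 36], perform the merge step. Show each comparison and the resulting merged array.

Merging process:

Compare 13 vs 9: take 9 from right. Merged: [9]
Compare 13 vs 10: take 10 from right. Merged: [9, 10]
Compare 13 vs 23: take 13 from left. Merged: [9, 10, 13]
Compare 15 vs 23: take 15 from left. Merged: [9, 10, 13, 15]
Compare 22 vs 23: take 22 from left. Merged: [9, 10, 13, 15, 22]
Compare 25 vs 23: take 23 from right. Merged: [9, 10, 13, 15, 22, 23]
Compare 25 vs 31: take 25 from left. Merged: [9, 10, 13, 15, 22, 23, 25]
Compare 30 vs 31: take 30 from left. Merged: [9, 10, 13, 15, 22, 23, 25, 30]
Append remaining from right: [31, 32, 36]. Merged: [9, 10, 13, 15, 22, 23, 25, 30, 31, 32, 36]

Final merged array: [9, 10, 13, 15, 22, 23, 25, 30, 31, 32, 36]
Total comparisons: 8

The merged array is [9, 10, 13, 15, 22, 23, 25, 30, 31, 32, 36], requiring 8 comparisons. The merge step runs in O(n) time where n is the total number of elements.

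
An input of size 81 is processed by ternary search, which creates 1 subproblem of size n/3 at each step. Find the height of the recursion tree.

For divide and conquer with division factor 3:

Problem sizes at each level:
Level 0: 81
Level 1: 27
Level 2: 9
Level 3: 3
Level 4: 1

The root is level 0 and the size-1 base case is level 4 (the tree spans levels 0 through 4, i.e. 5 levels counting the root), so the depth is the number of divisions: log_3(81) = 4

The recursion tree depth is log_3(81) = 4. At each level, the problem size is divided by 3, so it takes 4 divisions to reduce to a base case of size 1. The algorithm makes 1 recursive call at each level.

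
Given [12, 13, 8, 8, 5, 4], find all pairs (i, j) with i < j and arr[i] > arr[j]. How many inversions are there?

Finding inversions in [12, 13, 8, 8, 5, 4]:

(0, 2): arr[0]=12 > arr[2]=8
(0, 3): arr[0]=12 > arr[3]=8
(0, 4): arr[0]=12 > arr[4]=5
(0, 5): arr[0]=12 > arr[5]=4
(1, 2): arr[1]=13 > arr[2]=8
(1, 3): arr[1]=13 > arr[3]=8
(1, 4): arr[1]=13 > arr[4]=5
(1, 5): arr[1]=13 > arr[5]=4
(2, 4): arr[2]=8 > arr[4]=5
(2, 5): arr[2]=8 > arr[5]=4
(3, 4): arr[3]=8 > arr[4]=5
(3, 5): arr[3]=8 > arr[5]=4
(4, 5): arr[4]=5 > arr[5]=4

Total inversions: 13

The array has 13 inversion(s): (0,2), (0,3), (0,4), (0,5), (1,2), (1,3), (1,4), (1,5), (2,4), (2,5), (3,4), (3,5), (4,5). Each pair (i,j) satisfies i < j and arr[i] > arr[j].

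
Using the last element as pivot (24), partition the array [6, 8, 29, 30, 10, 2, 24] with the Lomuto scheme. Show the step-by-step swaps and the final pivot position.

Lomuto partition with pivot = 24:

Initial array: [6, 8, 29, 30, 10, 2, 24]

arr[0]=6 <= 24: swap with position 0, array becomes [6, 8, 29, 30, 10, 2, 24]
arr[1]=8 <= 24: swap with position 1, array becomes [6, 8, 29, 30, 10, 2, 24]
arr[2]=29 > 24: no swap
arr[3]=30 > 24: no swap
arr[4]=10 <= 24: swap with position 2, array becomes [6, 8, 10, 30, 29, 2, 24]
arr[5]=2 <= 24: swap with position 3, array becomes [6, 8, 10, 2, 29, 30, 24]

Place pivot at position 4: [6, 8, 10, 2, 24, 30, 29]
Pivot position: 4

After partitioning with pivot 24, the array becomes [6, 8, 10, 2, 24, 30, 29]. The pivot is placed at index 4. All elements to the left of the pivot are <= 24, and all elements to the right are > 24.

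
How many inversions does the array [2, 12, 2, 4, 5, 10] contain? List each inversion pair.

Finding inversions in [2, 12, 2, 4, 5, 10]:

(1, 2): arr[1]=12 > arr[2]=2
(1, 3): arr[1]=12 > arr[3]=4
(1, 4): arr[1]=12 > arr[4]=5
(1, 5): arr[1]=12 > arr[5]=10

Total inversions: 4

The array has 4 inversion(s): (1,2), (1,3), (1,4), (1,5). Each pair (i,j) satisfies i < j and arr[i] > arr[j].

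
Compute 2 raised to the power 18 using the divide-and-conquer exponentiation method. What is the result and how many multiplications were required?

Computing 2^18 by squaring (build up from 2^1; each line after the first costs one multiplication):

2^1 = 2
2^2 = (2^1)^2 = 2^2 = 4
2^4 = (2^2)^2 = 4^2 = 16
2^8 = (2^4)^2 = 16^2 = 256
2^9 = 2 * 2^8 = 2 * 256 = 512
2^18 = (2^9)^2 = 512^2 = 262144

Result: 262144
Multiplications needed: 5 (5 lines after 2^1)

2^18 = 262144. Using exponentiation by squaring, this requires 5 multiplications. The key idea: if the exponent is even, square the half-power; if odd, multiply by the base once.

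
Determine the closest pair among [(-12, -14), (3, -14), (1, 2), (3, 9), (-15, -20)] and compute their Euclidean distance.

Computing all pairwise distances among 5 points:

d((-12, -14), (3, -14)) = 15.0
d((-12, -14), (1, 2)) = 20.6155
d((-12, -14), (3, 9)) = 27.4591
d((-12, -14), (-15, -20)) = 6.7082 <-- minimum
d((3, -14), (1, 2)) = 16.1245
d((3, -14), (3, 9)) = 23.0
d((3, -14), (-15, -20)) = 18.9737
d((1, 2), (3, 9)) = 7.2801
d((1, 2), (-15, -20)) = 27.2029
d((3, 9), (-15, -20)) = 34.1321

Closest pair: (-12, -14) and (-15, -20) with distance 6.7082

The closest pair is (-12, -14) and (-15, -20) with Euclidean distance 6.7082. For 5 points, brute-force pairwise comparison is shown above. For large n, the divide-and-conquer algorithm (sort by x, recurse on halves, check the dividing strip) achieves O(n log n).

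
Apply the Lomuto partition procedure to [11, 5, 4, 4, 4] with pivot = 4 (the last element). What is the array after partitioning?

Lomuto partition with pivot = 4:

Initial array: [11, 5, 4, 4, 4]

arr[0]=11 > 4: no swap
arr[1]=5 > 4: no swap
arr[2]=4 <= 4: swap with position 0, array becomes [4, 5, 11, 4, 4]
arr[3]=4 <= 4: swap with position 1, array becomes [4, 4, 11, 5, 4]

Place pivot at position 2: [4, 4, 4, 5, 11]
Pivot position: 2

After partitioning with pivot 4, the array becomes [4, 4, 4, 5, 11]. The pivot is placed at index 2. All elements to the left of the pivot are <= 4, and all elements to the right are > 4.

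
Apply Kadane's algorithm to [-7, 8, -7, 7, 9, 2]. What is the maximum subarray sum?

Using Kadane's algorithm on [-7, 8, -7, 7, 9, 2]:

Scanning through the array:
Position 1 (value 8): max_ending_here = 8, max_so_far = 8
Position 2 (value -7): max_ending_here = 1, max_so_far = 8
Position 3 (value 7): max_ending_here = 8, max_so_far = 8
Position 4 (value 9): max_ending_here = 17, max_so_far = 17
Position 5 (value 2): max_ending_here = 19, max_so_far = 19

Maximum subarray: [8, -7, 7, 9, 2]
Maximum sum: 19

The maximum subarray is [8, -7, 7, 9, 2] with sum 19. This subarray runs from index 1 to index 5.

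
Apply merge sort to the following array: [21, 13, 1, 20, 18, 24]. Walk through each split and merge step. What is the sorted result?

Merge sort trace:

Split: [21, 13, 1, 20, 18, 24] -> [21, 13, 1] and [20, 18, 24]
  Split: [21, 13, 1] -> [21] and [13, 1]
    Split: [13, 1] -> [13] and [1]
    Merge: [13] + [1] -> [1, 13]
  Merge: [21] + [1, 13] -> [1, 13, 21]
  Split: [20, 18, 24] -> [20] and [18, 24]
    Split: [18, 24] -> [18] and [24]
    Merge: [18] + [24] -> [18, 24]
  Merge: [20] + [18, 24] -> [18, 20, 24]
Merge: [1, 13, 21] + [18, 20, 24] -> [1, 13, 18, 20, 21, 24]

Final sorted array: [1, 13, 18, 20, 21, 24]

The merge sort proceeds by recursively splitting the array and merging sorted halves.
After all merges, the sorted array is [1, 13, 18, 20, 21, 24].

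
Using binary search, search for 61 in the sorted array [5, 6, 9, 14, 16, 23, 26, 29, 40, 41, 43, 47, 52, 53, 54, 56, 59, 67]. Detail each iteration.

Binary search for 61 in [5, 6, 9, 14, 16, 23, 26, 29, 40, 41, 43, 47, 52, 53, 54, 56, 59, 67]:

lo=0, hi=17, mid=8, arr[mid]=40 -> 40 < 61, search right half
lo=9, hi=17, mid=13, arr[mid]=53 -> 53 < 61, search right half
lo=14, hi=17, mid=15, arr[mid]=56 -> 56 < 61, search right half
lo=16, hi=17, mid=16, arr[mid]=59 -> 59 < 61, search right half
lo=17, hi=17, mid=17, arr[mid]=67 -> 67 > 61, search left half
lo=17 > hi=16, target 61 not found

Binary search determines that 61 is not in the array after 5 comparisons. The search space was exhausted without finding the target.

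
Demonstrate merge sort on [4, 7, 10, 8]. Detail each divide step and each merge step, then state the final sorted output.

Merge sort trace:

Split: [4, 7, 10, 8] -> [4, 7] and [10, 8]
  Split: [4, 7] -> [4] and [7]
  Merge: [4] + [7] -> [4, 7]
  Split: [10, 8] -> [10] and [8]
  Merge: [10] + [8] -> [8, 10]
Merge: [4, 7] + [8, 10] -> [4, 7, 8, 10]

Final sorted array: [4, 7, 8, 10]

The merge sort proceeds by recursively splitting the array and merging sorted halves.
After all merges, the sorted array is [4, 7, 8, 10].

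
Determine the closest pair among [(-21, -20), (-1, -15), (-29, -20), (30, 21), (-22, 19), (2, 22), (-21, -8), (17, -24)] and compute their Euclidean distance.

Computing all pairwise distances among 8 points:

d((-21, -20), (-1, -15)) = 20.6155
d((-21, -20), (-29, -20)) = 8.0 <-- minimum
d((-21, -20), (30, 21)) = 65.437
d((-21, -20), (-22, 19)) = 39.0128
d((-21, -20), (2, 22)) = 47.8853
d((-21, -20), (-21, -8)) = 12.0
d((-21, -20), (17, -24)) = 38.2099
d((-1, -15), (-29, -20)) = 28.4429
d((-1, -15), (30, 21)) = 47.5079
d((-1, -15), (-22, 19)) = 39.9625
d((-1, -15), (2, 22)) = 37.1214
d((-1, -15), (-21, -8)) = 21.1896
d((-1, -15), (17, -24)) = 20.1246
d((-29, -20), (30, 21)) = 71.8471
d((-29, -20), (-22, 19)) = 39.6232
d((-29, -20), (2, 22)) = 52.2015
d((-29, -20), (-21, -8)) = 14.4222
d((-29, -20), (17, -24)) = 46.1736
d((30, 21), (-22, 19)) = 52.0384
d((30, 21), (2, 22)) = 28.0179
d((30, 21), (-21, -8)) = 58.6686
d((30, 21), (17, -24)) = 46.8402
d((-22, 19), (2, 22)) = 24.1868
d((-22, 19), (-21, -8)) = 27.0185
d((-22, 19), (17, -24)) = 58.0517
d((2, 22), (-21, -8)) = 37.8021
d((2, 22), (17, -24)) = 48.3839
d((-21, -8), (17, -24)) = 41.2311

Closest pair: (-21, -20) and (-29, -20) with distance 8.0

The closest pair is (-21, -20) and (-29, -20) with Euclidean distance 8.0. For 8 points, brute-force pairwise comparison is shown above. For large n, the divide-and-conquer algorithm (sort by x, recurse on halves, check the dividing strip) achieves O(n log n).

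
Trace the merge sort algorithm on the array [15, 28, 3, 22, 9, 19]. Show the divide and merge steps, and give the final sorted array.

Merge sort trace:

Split: [15, 28, 3, 22, 9, 19] -> [15, 28, 3] and [22, 9, 19]
  Split: [15, 28, 3] -> [15] and [28, 3]
    Split: [28, 3] -> [28] and [3]
    Merge: [28] + [3] -> [3, 28]
  Merge: [15] + [3, 28] -> [3, 15, 28]
  Split: [22, 9, 19] -> [22] and [9, 19]
    Split: [9, 19] -> [9] and [19]
    Merge: [9] + [19] -> [9, 19]
  Merge: [22] + [9, 19] -> [9, 19, 22]
Merge: [3, 15, 28] + [9, 19, 22] -> [3, 9, 15, 19, 22, 28]

Final sorted array: [3, 9, 15, 19, 22, 28]

The merge sort proceeds by recursively splitting the array and merging sorted halves.
After all merges, the sorted array is [3, 9, 15, 19, 22, 28].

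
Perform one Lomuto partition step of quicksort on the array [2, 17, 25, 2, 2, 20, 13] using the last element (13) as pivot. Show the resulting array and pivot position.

Lomuto partition with pivot = 13:

Initial array: [2, 17, 25, 2, 2, 20, 13]

arr[0]=2 <= 13: swap with position 0, array becomes [2, 17, 25, 2, 2, 20, 13]
arr[1]=17 > 13: no swap
arr[2]=25 > 13: no swap
arr[3]=2 <= 13: swap with position 1, array becomes [2, 2, 25, 17, 2, 20, 13]
arr[4]=2 <= 13: swap with position 2, array becomes [2, 2, 2, 17, 25, 20, 13]
arr[5]=20 > 13: no swap

Place pivot at position 3: [2, 2, 2, 13, 25, 20, 17]
Pivot position: 3

After partitioning with pivot 13, the array becomes [2, 2, 2, 13, 25, 20, 17]. The pivot is placed at index 3. All elements to the left of the pivot are <= 13, and all elements to the right are > 13.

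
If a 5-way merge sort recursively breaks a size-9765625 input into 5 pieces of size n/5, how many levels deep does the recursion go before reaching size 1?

For divide and conquer with division factor 5:

Problem sizes at each level:
Level 0: 9765625
Level 1: 1953125
Level 2: 390625
Level 3: 78125
Level 4: 15625
Level 5: 3125
Level 6: 625
Level 7: 125
Level 8: 25
Level 9: 5
Level 10: 1

The root is level 0 and the size-1 base case is level 10 (the tree spans levels 0 through 10, i.e. 11 levels counting the root), so the depth is the number of divisions: log_5(9765625) = 10

The recursion tree depth is log_5(9765625) = 10. At each level, the problem size is divided by 5, so it takes 10 divisions to reduce to a base case of size 1. The algorithm makes 5 recursive calls at each level.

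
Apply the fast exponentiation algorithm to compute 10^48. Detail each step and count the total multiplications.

Computing 10^48 by squaring (build up from 10^1; each line after the first costs one multiplication):

10^1 = 10
10^2 = (10^1)^2 = 10^2 = 100
10^3 = 10 * 10^2 = 10 * 100 = 1000
10^6 = (10^3)^2 = 1000^2 = 1000000
10^12 = (10^6)^2 = 1000000^2 = 1000000000000
10^24 = (10^12)^2 = 1000000000000^2 = 1000000000000000000000000
10^48 = (10^24)^2 = 1000000000000000000000000^2 = 1000000000000000000000000000000000000000000000000

Result: 1000000000000000000000000000000000000000000000000
Multiplications needed: 6 (6 lines after 10^1)

10^48 = 1000000000000000000000000000000000000000000000000. Using exponentiation by squaring, this requires 6 multiplications. The key idea: if the exponent is even, square the half-power; if odd, multiply by the base once.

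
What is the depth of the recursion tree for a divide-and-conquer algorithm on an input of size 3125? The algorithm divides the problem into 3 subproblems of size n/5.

For divide and conquer with division factor 5:

Problem sizes at each level:
Level 0: 3125
Level 1: 625
Level 2: 125
Level 3: 25
Level 4: 5
Level 5: 1

The root is level 0 and the size-1 base case is level 5 (the tree spans levels 0 through 5, i.e. 6 levels counting the root), so the depth is the number of divisions: log_5(3125) = 5

The recursion tree depth is log_5(3125) = 5. At each level, the problem size is divided by 5, so it takes 5 divisions to reduce to a base case of size 1. The algorithm makes 3 recursive calls at each level.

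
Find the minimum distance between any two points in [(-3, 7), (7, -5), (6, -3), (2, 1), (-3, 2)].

Computing all pairwise distances among 5 points:

d((-3, 7), (7, -5)) = 15.6205
d((-3, 7), (6, -3)) = 13.4536
d((-3, 7), (2, 1)) = 7.8102
d((-3, 7), (-3, 2)) = 5.0
d((7, -5), (6, -3)) = 2.2361 <-- minimum
d((7, -5), (2, 1)) = 7.8102
d((7, -5), (-3, 2)) = 12.2066
d((6, -3), (2, 1)) = 5.6569
d((6, -3), (-3, 2)) = 10.2956
d((2, 1), (-3, 2)) = 5.099

Closest pair: (7, -5) and (6, -3) with distance 2.2361

The closest pair is (7, -5) and (6, -3) with Euclidean distance 2.2361. For 5 points, brute-force pairwise comparison is shown above. For large n, the divide-and-conquer algorithm (sort by x, recurse on halves, check the dividing strip) achieves O(n log n).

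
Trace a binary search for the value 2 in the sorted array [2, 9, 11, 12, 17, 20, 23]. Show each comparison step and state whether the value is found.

Binary search for 2 in [2, 9, 11, 12, 17, 20, 23]:

lo=0, hi=6, mid=3, arr[mid]=12 -> 12 > 2, search left half
lo=0, hi=2, mid=1, arr[mid]=9 -> 9 > 2, search left half
lo=0, hi=0, mid=0, arr[mid]=2 -> Found target at index 0!

Binary search finds 2 at index 0 after 3 comparisons. The search repeatedly halves the search space by comparing with the middle element.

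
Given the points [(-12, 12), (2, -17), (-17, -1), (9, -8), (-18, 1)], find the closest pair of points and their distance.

Computing all pairwise distances among 5 points:

d((-12, 12), (2, -17)) = 32.2025
d((-12, 12), (-17, -1)) = 13.9284
d((-12, 12), (9, -8)) = 29.0
d((-12, 12), (-18, 1)) = 12.53
d((2, -17), (-17, -1)) = 24.8395
d((2, -17), (9, -8)) = 11.4018
d((2, -17), (-18, 1)) = 26.9072
d((-17, -1), (9, -8)) = 26.9258
d((-17, -1), (-18, 1)) = 2.2361 <-- minimum
d((9, -8), (-18, 1)) = 28.4605

Closest pair: (-17, -1) and (-18, 1) with distance 2.2361

The closest pair is (-17, -1) and (-18, 1) with Euclidean distance 2.2361. For 5 points, brute-force pairwise comparison is shown above. For large n, the divide-and-conquer algorithm (sort by x, recurse on halves, check the dividing strip) achieves O(n log n).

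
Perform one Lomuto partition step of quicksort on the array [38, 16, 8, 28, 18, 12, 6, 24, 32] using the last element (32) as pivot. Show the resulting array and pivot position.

Lomuto partition with pivot = 32:

Initial array: [38, 16, 8, 28, 18, 12, 6, 24, 32]

arr[0]=38 > 32: no swap
arr[1]=16 <= 32: swap with position 0, array becomes [16, 38, 8, 28, 18, 12, 6, 24, 32]
arr[2]=8 <= 32: swap with position 1, array becomes [16, 8, 38, 28, 18, 12, 6, 24, 32]
arr[3]=28 <= 32: swap with position 2, array becomes [16, 8, 28, 38, 18, 12, 6, 24, 32]
arr[4]=18 <= 32: swap with position 3, array becomes [16, 8, 28, 18, 38, 12, 6, 24, 32]
arr[5]=12 <= 32: swap with position 4, array becomes [16, 8, 28, 18, 12, 38, 6, 24, 32]
arr[6]=6 <= 32: swap with position 5, array becomes [16, 8, 28, 18, 12, 6, 38, 24, 32]
arr[7]=24 <= 32: swap with position 6, array becomes [16, 8, 28, 18, 12, 6, 24, 38, 32]

Place pivot at position 7: [16, 8, 28, 18, 12, 6, 24, 32, 38]
Pivot position: 7

After partitioning with pivot 32, the array becomes [16, 8, 28, 18, 12, 6, 24, 32, 38]. The pivot is placed at index 7. All elements to the left of the pivot are <= 32, and all elements to the right are > 32.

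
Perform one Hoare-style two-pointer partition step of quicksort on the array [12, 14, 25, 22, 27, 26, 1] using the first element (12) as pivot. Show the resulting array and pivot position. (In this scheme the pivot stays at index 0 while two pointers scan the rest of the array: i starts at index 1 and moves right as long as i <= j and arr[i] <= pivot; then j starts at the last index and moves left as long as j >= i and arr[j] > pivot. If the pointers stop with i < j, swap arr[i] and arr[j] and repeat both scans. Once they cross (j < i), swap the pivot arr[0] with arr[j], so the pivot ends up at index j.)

Hoare-style two-pointer partition with pivot = 12:

Initial array: [12, 14, 25, 22, 27, 26, 1]

Pointers start at i = 1, j = 6.
i stops at index 1 (arr[1]=14 > 12), j stops at index 6 (arr[6]=1 <= 12): swap arr[1] and arr[6], array becomes [12, 1, 25, 22, 27, 26, 14]
i ends at 2, j ends at 1: the pointers have crossed (j < i), so scanning stops.

Swap pivot arr[0] with arr[1] to place pivot at position 1: [1, 12, 25, 22, 27, 26, 14]
Pivot position: 1

After partitioning with pivot 12, the array becomes [1, 12, 25, 22, 27, 26, 14]. The pivot is placed at index 1. All elements to the left of the pivot are <= 12, and all elements to the right are > 12.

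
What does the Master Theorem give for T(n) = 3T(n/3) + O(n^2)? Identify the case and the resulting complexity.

Master Theorem for T(n) = 3T(n/3) + O(n^2):

a = 3, b = 3, c = 2
log_b(a) = log_3(3) = 1.0000

Case 3: c = 2 > log_3(3) = 1.0000
T(n) = O(n^2) = O(n^2)

For T(n) = 3T(n/3) + O(n^2): log_3(3) = 1.0000. This is Case 3 of the Master Theorem (c > log_b(a), work dominated by root), giving O(n^2).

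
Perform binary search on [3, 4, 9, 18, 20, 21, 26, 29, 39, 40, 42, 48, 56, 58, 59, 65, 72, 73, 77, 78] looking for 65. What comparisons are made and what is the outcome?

Binary search for 65 in [3, 4, 9, 18, 20, 21, 26, 29, 39, 40, 42, 48, 56, 58, 59, 65, 72, 73, 77, 78]:

lo=0, hi=19, mid=9, arr[mid]=40 -> 40 < 65, search right half
lo=10, hi=19, mid=14, arr[mid]=59 -> 59 < 65, search right half
lo=15, hi=19, mid=17, arr[mid]=73 -> 73 > 65, search left half
lo=15, hi=16, mid=15, arr[mid]=65 -> Found target at index 15!

Binary search finds 65 at index 15 after 4 comparisons. The search repeatedly halves the search space by comparing with the middle element.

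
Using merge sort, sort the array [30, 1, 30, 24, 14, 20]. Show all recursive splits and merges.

Merge sort trace:

Split: [30, 1, 30, 24, 14, 20] -> [30, 1, 30] and [24, 14, 20]
  Split: [30, 1, 30] -> [30] and [1, 30]
    Split: [1, 30] -> [1] and [30]
    Merge: [1] + [30] -> [1, 30]
  Merge: [30] + [1, 30] -> [1, 30, 30]
  Split: [24, 14, 20] -> [24] and [14, 20]
    Split: [14, 20] -> [14] and [20]
    Merge: [14] + [20] -> [14, 20]
  Merge: [24] + [14, 20] -> [14, 20, 24]
Merge: [1, 30, 30] + [14, 20, 24] -> [1, 14, 20, 24, 30, 30]

Final sorted array: [1, 14, 20, 24, 30, 30]

The merge sort proceeds by recursively splitting the array and merging sorted halves.
After all merges, the sorted array is [1, 14, 20, 24, 30, 30].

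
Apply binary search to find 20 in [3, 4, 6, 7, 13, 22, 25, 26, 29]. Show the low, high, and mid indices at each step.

Binary search for 20 in [3, 4, 6, 7, 13, 22, 25, 26, 29]:

lo=0, hi=8, mid=4, arr[mid]=13 -> 13 < 20, search right half
lo=5, hi=8, mid=6, arr[mid]=25 -> 25 > 20, search left half
lo=5, hi=5, mid=5, arr[mid]=22 -> 22 > 20, search left half
lo=5 > hi=4, target 20 not found

Binary search determines that 20 is not in the array after 3 comparisons. The search space was exhausted without finding the target.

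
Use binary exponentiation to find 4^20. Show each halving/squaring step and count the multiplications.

Computing 4^20 by squaring (build up from 4^1; each line after the first costs one multiplication):

4^1 = 4
4^2 = (4^1)^2 = 4^2 = 16
4^4 = (4^2)^2 = 16^2 = 256
4^5 = 4 * 4^4 = 4 * 256 = 1024
4^10 = (4^5)^2 = 1024^2 = 1048576
4^20 = (4^10)^2 = 1048576^2 = 1099511627776

Result: 1099511627776
Multiplications needed: 5 (5 lines after 4^1)

4^20 = 1099511627776. Using exponentiation by squaring, this requires 5 multiplications. The key idea: if the exponent is even, square the half-power; if odd, multiply by the base once.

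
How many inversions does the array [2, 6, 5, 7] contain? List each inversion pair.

Finding inversions in [2, 6, 5, 7]:

(1, 2): arr[1]=6 > arr[2]=5

Total inversions: 1

The array has 1 inversion(s): (1,2). Each pair (i,j) satisfies i < j and arr[i] > arr[j].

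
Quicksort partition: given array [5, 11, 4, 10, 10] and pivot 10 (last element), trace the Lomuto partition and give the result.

Lomuto partition with pivot = 10:

Initial array: [5, 11, 4, 10, 10]

arr[0]=5 <= 10: swap with position 0, array becomes [5, 11, 4, 10, 10]
arr[1]=11 > 10: no swap
arr[2]=4 <= 10: swap with position 1, array becomes [5, 4, 11, 10, 10]
arr[3]=10 <= 10: swap with position 2, array becomes [5, 4, 10, 11, 10]

Place pivot at position 3: [5, 4, 10, 10, 11]
Pivot position: 3

After partitioning with pivot 10, the array becomes [5, 4, 10, 10, 11]. The pivot is placed at index 3. All elements to the left of the pivot are <= 10, and all elements to the right are > 10.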